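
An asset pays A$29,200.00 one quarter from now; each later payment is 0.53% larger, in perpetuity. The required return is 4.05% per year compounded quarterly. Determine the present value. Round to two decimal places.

Periodic rate r = 0.0405/4 per quarter.
Growing perpetuity (Gordon): PV = PMT₁ / (r − g) = 29,200 / (r − 0.0053) = A$6,051,813.47.

A$6,051,813.47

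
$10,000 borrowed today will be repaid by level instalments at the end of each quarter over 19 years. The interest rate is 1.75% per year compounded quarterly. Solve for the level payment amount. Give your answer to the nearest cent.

$154.95

Level ordinary annuity; solve PV = PMT × [(1 − (1+r)^−n)/r] for PMT.
Periodic rate r = 0.0175/4 per quarter; n is counted in quarters.
With n = 76: PMT = 10,000 / ([(1 − (1+r)^−n)/r]) = $154.95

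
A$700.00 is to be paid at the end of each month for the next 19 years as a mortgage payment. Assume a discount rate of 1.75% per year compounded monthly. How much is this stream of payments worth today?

This is an ordinary annuity: 228 payments of A$700.00 at the end of each month.
Periodic rate r = 0.0175/12 per month; n is counted in months.
PV = PMT × [(1 − (1+r)^−n)/r] = 700 × [1 − (1+r)^−228] / r = A$135,694.85

A$135,694.85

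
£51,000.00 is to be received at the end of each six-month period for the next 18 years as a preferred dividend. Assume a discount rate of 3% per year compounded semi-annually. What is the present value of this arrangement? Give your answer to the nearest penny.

This is an ordinary annuity: 36 payments of £51,000.00 at the end of each six-month period.
Periodic rate r = 0.03/2 per half-year; n is counted in half-years.
PV = PMT × [(1 − (1+r)^−n)/r] = 51,000 × [1 − (1+r)^−36] / r = £1,410,694.90

£1,410,694.90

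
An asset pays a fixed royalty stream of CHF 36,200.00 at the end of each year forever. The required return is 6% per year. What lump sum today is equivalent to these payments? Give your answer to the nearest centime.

Periodic rate r = 0.06 per year.
Level perpetuity: PV = PMT / r = 36,200 / (0.06) = CHF 603,333.33.

CHF 603,333.33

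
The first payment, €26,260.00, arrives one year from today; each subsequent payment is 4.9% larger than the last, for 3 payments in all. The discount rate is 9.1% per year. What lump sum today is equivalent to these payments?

€69,464.84

Periodic rate r = 0.091 per year.
Growing ordinary annuity: PV = PMT₁ × [1 − ((1+g)/(1+r))^n] / (r − g) = 26,260 × [1 − ((1+0.049)/(1+r))^3] / (r − 0.049) = €69,464.84.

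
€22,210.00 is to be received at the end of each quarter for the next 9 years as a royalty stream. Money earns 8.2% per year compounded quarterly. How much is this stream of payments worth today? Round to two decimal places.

€561,587.84

This is an ordinary annuity: 36 payments of €22,210.00 at the end of each quarter.
Periodic rate r = 0.082/4 per quarter; n is counted in quarters.
PV = PMT × [(1 − (1+r)^−n)/r] = 22,210 × [1 − (1+r)^−36] / r = €561,587.84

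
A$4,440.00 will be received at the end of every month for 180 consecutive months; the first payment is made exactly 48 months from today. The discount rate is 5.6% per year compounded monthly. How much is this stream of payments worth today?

A$433,776.85

Ordinary annuity of 180 payments, first payment at period 48.
Periodic rate r = 0.056/12 per month; n is counted in months.
The ordinary-annuity PV formula values the stream one period before the first payment (period 47); discount that back 47 periods:
PV₀ = 4,440 × [1 − (1+r)^−180] / r × (1+r)^−47 = A$433,776.85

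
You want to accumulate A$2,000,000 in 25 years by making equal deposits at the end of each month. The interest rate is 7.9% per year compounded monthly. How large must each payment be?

Level ordinary annuity; solve FV = PMT × [((1+r)^n − 1)/r] for PMT.
Periodic rate r = 0.079/12 per month; n is counted in months.
With n = 300: PMT = 2,000,000 / ([((1+r)^n − 1)/r]) = A$2,137.40

A$2,137.40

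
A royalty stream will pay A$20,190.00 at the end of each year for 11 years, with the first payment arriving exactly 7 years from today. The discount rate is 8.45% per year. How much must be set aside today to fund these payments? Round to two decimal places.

Ordinary annuity of 11 payments, first payment at period 7.
Periodic rate r = 0.0845 per year.
The ordinary-annuity PV formula values the stream one period before the first payment (period 6); discount that back 6 periods:
PV₀ = 20,190 × [1 − (1+r)^−11] / r × (1+r)^−6 = A$86,689.97

A$86,689.97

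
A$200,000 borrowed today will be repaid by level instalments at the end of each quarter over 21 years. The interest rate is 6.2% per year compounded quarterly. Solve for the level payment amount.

Level ordinary annuity; solve PV = PMT × [(1 − (1+r)^−n)/r] for PMT.
Periodic rate r = 0.062/4 per quarter; n is counted in quarters.
With n = 84: PMT = 200,000 / ([(1 − (1+r)^−n)/r]) = A$4,274.20

A$4,274.20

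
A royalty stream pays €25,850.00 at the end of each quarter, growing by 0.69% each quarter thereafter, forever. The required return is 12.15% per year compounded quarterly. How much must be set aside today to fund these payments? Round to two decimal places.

Periodic rate r = 0.1215/4 per quarter.
Growing perpetuity (Gordon): PV = PMT₁ / (r − g) = 25,850 / (r − 0.0069) = €1,101,171.46.

€1,101,171.46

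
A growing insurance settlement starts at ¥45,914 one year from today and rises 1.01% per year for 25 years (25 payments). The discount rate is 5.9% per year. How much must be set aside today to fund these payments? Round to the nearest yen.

Periodic rate r = 0.059 per year.
Growing ordinary annuity: PV = PMT₁ × [1 − ((1+g)/(1+r))^n] / (r − g) = 45,914 × [1 − ((1+0.0101)/(1+r))^25] / (r − 0.0101) = ¥650,967.

¥650,967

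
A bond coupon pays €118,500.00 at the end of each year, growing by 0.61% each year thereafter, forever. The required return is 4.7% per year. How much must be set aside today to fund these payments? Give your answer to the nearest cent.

Periodic rate r = 0.047 per year.
Growing perpetuity (Gordon): PV = PMT₁ / (r − g) = 118,500 / (r − 0.0061) = €2,897,310.51.

€2,897,310.51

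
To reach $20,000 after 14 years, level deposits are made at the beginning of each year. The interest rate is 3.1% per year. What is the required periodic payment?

$1,127.66

Level annuity due; solve FV = PMT × [((1+r)^n − 1)/r] × (1+r) for PMT.
Periodic rate r = 0.031 per year.
With n = 14: PMT = 20,000 / ([((1+r)^n − 1)/r] × (1+r)) = $1,127.66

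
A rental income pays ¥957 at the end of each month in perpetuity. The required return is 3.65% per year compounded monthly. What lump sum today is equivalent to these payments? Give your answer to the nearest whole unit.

¥314,630

Periodic rate r = 0.0365/12 per month.
Level perpetuity: PV = PMT / r = 957 / (0.0365/12) = ¥314,630.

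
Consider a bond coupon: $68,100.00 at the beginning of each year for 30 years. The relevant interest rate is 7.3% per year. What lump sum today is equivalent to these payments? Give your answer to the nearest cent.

This is an annuity due: 30 payments of $68,100.00 at the beginning of each year.
Periodic rate r = 0.073 per year.
PV = PMT × [(1 − (1+r)^−n)/r] × (1+r) = 68,100 × [1 − (1+r)^−30] / r × (1+r) = $880,075.04

$880,075.04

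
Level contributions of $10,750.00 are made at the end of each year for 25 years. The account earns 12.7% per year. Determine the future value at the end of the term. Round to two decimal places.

$1,596,876.68

This is an ordinary annuity: 25 deposits of $10,750.00 at the end of each year.
Periodic rate r = 0.127 per year.
FV = PMT × [((1+r)^n − 1)/r] = 10,750 × [(1+r)^25 − 1] / r = $1,596,876.68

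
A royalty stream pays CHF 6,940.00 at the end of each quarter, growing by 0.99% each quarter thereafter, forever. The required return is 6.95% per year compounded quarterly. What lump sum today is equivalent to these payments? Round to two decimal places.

Periodic rate r = 0.0695/4 per quarter.
Growing perpetuity (Gordon): PV = PMT₁ / (r − g) = 6,940 / (r − 0.0099) = CHF 928,428.09.

CHF 928,428.09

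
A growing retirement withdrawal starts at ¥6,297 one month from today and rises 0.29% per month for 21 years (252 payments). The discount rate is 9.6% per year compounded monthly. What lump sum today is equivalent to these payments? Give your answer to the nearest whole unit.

Periodic rate r = 0.096/12 per month; n is counted in months.
Growing ordinary annuity: PV = PMT₁ × [1 − ((1+g)/(1+r))^n] / (r − g) = 6,297 × [1 − ((1+0.0029)/(1+r))^252] / (r − 0.0029) = ¥890,806.

¥890,806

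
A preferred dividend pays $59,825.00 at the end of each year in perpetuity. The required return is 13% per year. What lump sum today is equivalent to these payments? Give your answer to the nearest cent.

Periodic rate r = 0.13 per year.
Level perpetuity: PV = PMT / r = 59,825 / (0.13) = $460,192.31.

$460,192.31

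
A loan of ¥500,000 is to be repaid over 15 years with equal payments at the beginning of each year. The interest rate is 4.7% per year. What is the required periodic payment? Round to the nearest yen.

Level annuity due; solve PV = PMT × [(1 − (1+r)^−n)/r] × (1+r) for PMT.
Periodic rate r = 0.047 per year.
With n = 15: PMT = 500,000 / ([(1 − (1+r)^−n)/r] × (1+r)) = ¥45,080

¥45,080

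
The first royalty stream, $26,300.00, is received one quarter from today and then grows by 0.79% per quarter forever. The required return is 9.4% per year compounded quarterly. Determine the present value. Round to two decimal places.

$1,685,897.44

Periodic rate r = 0.094/4 per quarter.
Growing perpetuity (Gordon): PV = PMT₁ / (r − g) = 26,300 / (r − 0.0079) = $1,685,897.44.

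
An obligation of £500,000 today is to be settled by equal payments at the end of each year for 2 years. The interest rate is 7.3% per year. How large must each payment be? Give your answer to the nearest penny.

Level ordinary annuity; solve PV = PMT × [(1 − (1+r)^−n)/r] for PMT.
Periodic rate r = 0.073 per year.
With n = 2: PMT = 500,000 / ([(1 − (1+r)^−n)/r]) = £277,696.33

£277,696.33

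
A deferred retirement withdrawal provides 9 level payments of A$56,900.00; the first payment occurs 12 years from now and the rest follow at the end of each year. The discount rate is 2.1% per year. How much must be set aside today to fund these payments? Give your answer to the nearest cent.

Ordinary annuity of 9 payments, first payment at period 12.
Periodic rate r = 0.021 per year.
The ordinary-annuity PV formula values the stream one period before the first payment (period 11); discount that back 11 periods:
PV₀ = 56,900 × [1 − (1+r)^−9] / r × (1+r)^−11 = A$367,762.95

A$367,762.95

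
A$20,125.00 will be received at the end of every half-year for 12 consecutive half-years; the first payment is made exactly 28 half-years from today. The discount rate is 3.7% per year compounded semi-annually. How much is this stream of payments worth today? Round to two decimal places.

Ordinary annuity of 12 payments, first payment at period 28.
Periodic rate r = 0.037/2 per half-year; n is counted in half-years.
The ordinary-annuity PV formula values the stream one period before the first payment (period 27); discount that back 27 periods:
PV₀ = 20,125 × [1 − (1+r)^−12] / r × (1+r)^−27 = A$130,945.83

A$130,945.83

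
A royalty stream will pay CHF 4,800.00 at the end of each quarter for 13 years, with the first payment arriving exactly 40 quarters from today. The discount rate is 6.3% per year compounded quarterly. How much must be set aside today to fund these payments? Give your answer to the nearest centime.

Ordinary annuity of 52 payments, first payment at period 40.
Periodic rate r = 0.063/4 per quarter; n is counted in quarters.
The ordinary-annuity PV formula values the stream one period before the first payment (period 39); discount that back 39 periods:
PV₀ = 4,800 × [1 − (1+r)^−52] / r × (1+r)^−39 = CHF 92,169.46

CHF 92,169.46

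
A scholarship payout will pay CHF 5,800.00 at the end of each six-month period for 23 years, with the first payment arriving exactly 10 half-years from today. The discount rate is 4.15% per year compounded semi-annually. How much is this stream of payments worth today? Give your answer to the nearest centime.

Ordinary annuity of 46 payments, first payment at period 10.
Periodic rate r = 0.0415/2 per half-year; n is counted in half-years.
The ordinary-annuity PV formula values the stream one period before the first payment (period 9); discount that back 9 periods:
PV₀ = 5,800 × [1 − (1+r)^−46] / r × (1+r)^−9 = CHF 142,013.71

CHF 142,013.71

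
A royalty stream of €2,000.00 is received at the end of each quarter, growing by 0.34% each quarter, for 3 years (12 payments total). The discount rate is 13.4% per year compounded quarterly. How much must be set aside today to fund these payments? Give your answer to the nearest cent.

€19,840.79

Periodic rate r = 0.134/4 per quarter; n is counted in quarters.
Growing ordinary annuity: PV = PMT₁ × [1 − ((1+g)/(1+r))^n] / (r − g) = 2,000 × [1 − ((1+0.0034)/(1+r))^12] / (r − 0.0034) = €19,840.79.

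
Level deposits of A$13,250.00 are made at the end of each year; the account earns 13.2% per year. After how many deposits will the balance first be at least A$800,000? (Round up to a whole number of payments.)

18 payments

Periodic rate r = 0.132 per year.
Ordinary annuity FV: 800,000 = 13,250 × [((1+r)^n − 1)/r].
(1+r)^n = 1 + 800,000 × r / 13,250, so n = ln(1 + 800,000·r/13,250) / ln(1+r) = 17.69.
Round up to a whole number of payments: n = 18.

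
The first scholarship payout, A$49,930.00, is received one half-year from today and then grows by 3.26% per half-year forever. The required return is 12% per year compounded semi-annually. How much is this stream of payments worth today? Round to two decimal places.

Periodic rate r = 0.12/2 per half-year.
Growing perpetuity (Gordon): PV = PMT₁ / (r − g) = 49,930 / (r − 0.0326) = A$1,822,262.77.

A$1,822,262.77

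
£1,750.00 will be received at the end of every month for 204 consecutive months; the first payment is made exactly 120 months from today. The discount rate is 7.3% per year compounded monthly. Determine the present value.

£99,220.57

Ordinary annuity of 204 payments, first payment at period 120.
Periodic rate r = 0.073/12 per month; n is counted in months.
The ordinary-annuity PV formula values the stream one period before the first payment (period 119); discount that back 119 periods:
PV₀ = 1,750 × [1 − (1+r)^−204] / r × (1+r)^−119 = £99,220.57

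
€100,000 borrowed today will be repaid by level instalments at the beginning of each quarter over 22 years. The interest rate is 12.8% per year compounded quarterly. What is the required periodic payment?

Level annuity due; solve PV = PMT × [(1 − (1+r)^−n)/r] × (1+r) for PMT.
Periodic rate r = 0.128/4 per quarter; n is counted in quarters.
With n = 88: PMT = 100,000 / ([(1 − (1+r)^−n)/r] × (1+r)) = €3,307.65

€3,307.65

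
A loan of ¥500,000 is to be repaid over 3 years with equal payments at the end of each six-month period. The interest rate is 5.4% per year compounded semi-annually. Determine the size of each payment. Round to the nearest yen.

¥91,383

Level ordinary annuity; solve PV = PMT × [(1 − (1+r)^−n)/r] for PMT.
Periodic rate r = 0.054/2 per half-year; n is counted in half-years.
With n = 6: PMT = 500,000 / ([(1 − (1+r)^−n)/r]) = ¥91,383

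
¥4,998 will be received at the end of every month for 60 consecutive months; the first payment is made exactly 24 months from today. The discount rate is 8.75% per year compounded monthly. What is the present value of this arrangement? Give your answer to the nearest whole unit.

Ordinary annuity of 60 payments, first payment at period 24.
Periodic rate r = 0.0875/12 per month; n is counted in months.
The ordinary-annuity PV formula values the stream one period before the first payment (period 23); discount that back 23 periods:
PV₀ = 4,998 × [1 − (1+r)^−60] / r × (1+r)^−23 = ¥204,915

¥204,915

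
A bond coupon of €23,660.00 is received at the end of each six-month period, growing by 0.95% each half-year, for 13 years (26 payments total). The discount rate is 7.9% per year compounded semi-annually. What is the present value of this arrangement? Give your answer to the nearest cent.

€420,350.27

Periodic rate r = 0.079/2 per half-year; n is counted in half-years.
Growing ordinary annuity: PV = PMT₁ × [1 − ((1+g)/(1+r))^n] / (r − g) = 23,660 × [1 − ((1+0.0095)/(1+r))^26] / (r − 0.0095) = €420,350.27.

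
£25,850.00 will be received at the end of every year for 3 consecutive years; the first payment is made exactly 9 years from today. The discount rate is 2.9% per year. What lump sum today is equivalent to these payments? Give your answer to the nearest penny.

Ordinary annuity of 3 payments, first payment at period 9.
Periodic rate r = 0.029 per year.
The ordinary-annuity PV formula values the stream one period before the first payment (period 8); discount that back 8 periods:
PV₀ = 25,850 × [1 − (1+r)^−3] / r × (1+r)^−8 = £58,283.60

£58,283.60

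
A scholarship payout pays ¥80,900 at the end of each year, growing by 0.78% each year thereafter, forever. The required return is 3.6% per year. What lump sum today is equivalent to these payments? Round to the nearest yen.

Periodic rate r = 0.036 per year.
Growing perpetuity (Gordon): PV = PMT₁ / (r − g) = 80,900 / (r − 0.0078) = ¥2,868,794.

¥2,868,794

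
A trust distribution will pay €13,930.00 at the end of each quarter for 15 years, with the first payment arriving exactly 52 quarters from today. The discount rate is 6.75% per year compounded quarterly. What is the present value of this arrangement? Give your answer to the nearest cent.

Ordinary annuity of 60 payments, first payment at period 52.
Periodic rate r = 0.0675/4 per quarter; n is counted in quarters.
The ordinary-annuity PV formula values the stream one period before the first payment (period 51); discount that back 51 periods:
PV₀ = 13,930 × [1 − (1+r)^−60] / r × (1+r)^−51 = €222,782.98

€222,782.98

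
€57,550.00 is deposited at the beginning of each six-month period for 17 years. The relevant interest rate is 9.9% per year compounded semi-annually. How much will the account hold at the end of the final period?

€5,086,864.40

This is an annuity due: 34 deposits of €57,550.00 at the beginning of each six-month period.
Periodic rate r = 0.099/2 per half-year; n is counted in half-years.
FV = PMT × [((1+r)^n − 1)/r] × (1+r) = 57,550 × [(1+r)^34 − 1] / r × (1+r) = €5,086,864.40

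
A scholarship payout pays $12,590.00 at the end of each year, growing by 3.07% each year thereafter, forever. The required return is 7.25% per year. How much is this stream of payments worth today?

Periodic rate r = 0.0725 per year.
Growing perpetuity (Gordon): PV = PMT₁ / (r − g) = 12,590 / (r − 0.0307) = $301,196.17.

$301,196.17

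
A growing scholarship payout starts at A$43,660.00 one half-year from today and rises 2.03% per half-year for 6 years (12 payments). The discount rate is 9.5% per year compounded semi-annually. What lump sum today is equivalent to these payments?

Periodic rate r = 0.095/2 per half-year; n is counted in half-years.
Growing ordinary annuity: PV = PMT₁ × [1 − ((1+g)/(1+r))^n] / (r − g) = 43,660 × [1 − ((1+0.0203)/(1+r))^12] / (r − 0.0203) = A$434,567.09.

A$434,567.09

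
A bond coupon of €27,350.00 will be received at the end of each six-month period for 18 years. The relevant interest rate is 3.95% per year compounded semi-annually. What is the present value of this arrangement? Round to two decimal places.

This is an ordinary annuity: 36 payments of €27,350.00 at the end of each six-month period.
Periodic rate r = 0.0395/2 per half-year; n is counted in half-years.
PV = PMT × [(1 − (1+r)^−n)/r] = 27,350 × [1 − (1+r)^−36] / r = €699,926.90

€699,926.90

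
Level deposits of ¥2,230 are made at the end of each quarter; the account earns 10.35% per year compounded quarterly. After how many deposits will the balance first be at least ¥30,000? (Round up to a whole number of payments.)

Periodic rate r = 0.1035/4 per quarter; n is counted in quarters.
Ordinary annuity FV: 30,000 = 2,230 × [((1+r)^n − 1)/r].
(1+r)^n = 1 + 30,000 × r / 2,230, so n = ln(1 + 30,000·r/2,230) / ln(1+r) = 11.69.
Round up to a whole number of payments: n = 12.

12 payments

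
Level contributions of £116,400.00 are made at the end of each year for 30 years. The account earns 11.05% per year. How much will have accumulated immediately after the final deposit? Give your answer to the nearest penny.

This is an ordinary annuity: 30 deposits of £116,400.00 at the end of each year.
Periodic rate r = 0.1105 per year.
FV = PMT × [((1+r)^n − 1)/r] = 116,400 × [(1+r)^30 − 1] / r = £23,389,216.93

£23,389,216.93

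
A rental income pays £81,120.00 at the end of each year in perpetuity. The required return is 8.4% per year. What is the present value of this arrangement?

Periodic rate r = 0.084 per year.
Level perpetuity: PV = PMT / r = 81,120 / (0.084) = £965,714.29.

£965,714.29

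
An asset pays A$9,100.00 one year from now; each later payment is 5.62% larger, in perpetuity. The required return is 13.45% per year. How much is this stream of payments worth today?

A$116,219.67

Periodic rate r = 0.1345 per year.
Growing perpetuity (Gordon): PV = PMT₁ / (r − g) = 9,100 / (r − 0.0562) = A$116,219.67.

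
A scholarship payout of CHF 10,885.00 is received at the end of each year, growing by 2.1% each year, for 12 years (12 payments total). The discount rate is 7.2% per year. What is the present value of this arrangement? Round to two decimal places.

Periodic rate r = 0.072 per year.
Growing ordinary annuity: PV = PMT₁ × [1 − ((1+g)/(1+r))^n] / (r − g) = 10,885 × [1 − ((1+0.021)/(1+r))^12] / (r − 0.021) = CHF 94,518.26.

CHF 94,518.26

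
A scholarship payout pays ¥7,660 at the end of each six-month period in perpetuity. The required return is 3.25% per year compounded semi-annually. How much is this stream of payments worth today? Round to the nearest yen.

¥471,385

Periodic rate r = 0.0325/2 per half-year.
Level perpetuity: PV = PMT / r = 7,660 / (0.0325/2) = ¥471,385.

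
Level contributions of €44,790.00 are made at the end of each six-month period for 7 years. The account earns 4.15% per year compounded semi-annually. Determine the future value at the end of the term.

€719,072.13

This is an ordinary annuity: 14 deposits of €44,790.00 at the end of each six-month period.
Periodic rate r = 0.0415/2 per half-year; n is counted in half-years.
FV = PMT × [((1+r)^n − 1)/r] = 44,790 × [(1+r)^14 − 1] / r = €719,072.13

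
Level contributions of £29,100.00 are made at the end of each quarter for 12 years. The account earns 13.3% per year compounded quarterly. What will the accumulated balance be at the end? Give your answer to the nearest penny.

£3,331,702.54

This is an ordinary annuity: 48 deposits of £29,100.00 at the end of each quarter.
Periodic rate r = 0.133/4 per quarter; n is counted in quarters.
FV = PMT × [((1+r)^n − 1)/r] = 29,100 × [(1+r)^48 − 1] / r = £3,331,702.54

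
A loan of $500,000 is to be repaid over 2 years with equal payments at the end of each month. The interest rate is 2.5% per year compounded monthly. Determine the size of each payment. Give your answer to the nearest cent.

Level ordinary annuity; solve PV = PMT × [(1 − (1+r)^−n)/r] for PMT.
Periodic rate r = 0.025/12 per month; n is counted in months.
With n = 24: PMT = 500,000 / ([(1 − (1+r)^−n)/r]) = $21,380.20

$21,380.20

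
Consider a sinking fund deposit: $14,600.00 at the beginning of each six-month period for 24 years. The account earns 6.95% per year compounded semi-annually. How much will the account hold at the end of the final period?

$1,805,701.52

This is an annuity due: 48 deposits of $14,600.00 at the beginning of each six-month period.
Periodic rate r = 0.0695/2 per half-year; n is counted in half-years.
FV = PMT × [((1+r)^n − 1)/r] × (1+r) = 14,600 × [(1+r)^48 − 1] / r × (1+r) = $1,805,701.52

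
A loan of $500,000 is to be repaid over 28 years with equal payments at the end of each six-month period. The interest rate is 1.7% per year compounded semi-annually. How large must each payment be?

$11,258.71

Level ordinary annuity; solve PV = PMT × [(1 − (1+r)^−n)/r] for PMT.
Periodic rate r = 0.017/2 per half-year; n is counted in half-years.
With n = 56: PMT = 500,000 / ([(1 − (1+r)^−n)/r]) = $11,258.71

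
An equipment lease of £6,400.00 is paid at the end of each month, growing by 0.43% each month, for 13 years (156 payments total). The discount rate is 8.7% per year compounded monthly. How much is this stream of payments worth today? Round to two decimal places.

Periodic rate r = 0.087/12 per month; n is counted in months.
Growing ordinary annuity: PV = PMT₁ × [1 − ((1+g)/(1+r))^n] / (r − g) = 6,400 × [1 − ((1+0.0043)/(1+r))^156] / (r − 0.0043) = £796,578.35.

£796,578.35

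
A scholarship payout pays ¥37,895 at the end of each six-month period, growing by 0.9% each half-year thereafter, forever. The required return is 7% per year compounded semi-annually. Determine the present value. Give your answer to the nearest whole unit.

¥1,457,500

Periodic rate r = 0.07/2 per half-year.
Growing perpetuity (Gordon): PV = PMT₁ / (r − g) = 37,895 / (r − 0.009) = ¥1,457,500.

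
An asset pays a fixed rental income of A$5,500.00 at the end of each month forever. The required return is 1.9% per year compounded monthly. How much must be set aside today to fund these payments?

A$3,473,684.21

Periodic rate r = 0.019/12 per month.
Level perpetuity: PV = PMT / r = 5,500 / (0.019/12) = A$3,473,684.21.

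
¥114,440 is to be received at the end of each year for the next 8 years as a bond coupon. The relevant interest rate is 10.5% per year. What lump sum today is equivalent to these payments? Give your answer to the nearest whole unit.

¥599,573

This is an ordinary annuity: 8 payments of ¥114,440 at the end of each year.
Periodic rate r = 0.105 per year.
PV = PMT × [(1 − (1+r)^−n)/r] = 114,440 × [1 − (1+r)^−8] / r = ¥599,573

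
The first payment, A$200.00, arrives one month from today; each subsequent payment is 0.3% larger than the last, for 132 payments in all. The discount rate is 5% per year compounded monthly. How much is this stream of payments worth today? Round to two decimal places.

Periodic rate r = 0.05/12 per month; n is counted in months.
Growing ordinary annuity: PV = PMT₁ × [1 − ((1+g)/(1+r))^n] / (r − g) = 200 × [1 − ((1+0.003)/(1+r))^132] / (r − 0.003) = A$24,386.83.

A$24,386.83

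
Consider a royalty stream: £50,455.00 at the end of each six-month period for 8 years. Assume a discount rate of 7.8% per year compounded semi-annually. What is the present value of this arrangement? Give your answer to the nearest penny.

This is an ordinary annuity: 16 payments of £50,455.00 at the end of each six-month period.
Periodic rate r = 0.078/2 per half-year; n is counted in half-years.
PV = PMT × [(1 − (1+r)^−n)/r] = 50,455 × [1 − (1+r)^−16] / r = £592,277.44

£592,277.44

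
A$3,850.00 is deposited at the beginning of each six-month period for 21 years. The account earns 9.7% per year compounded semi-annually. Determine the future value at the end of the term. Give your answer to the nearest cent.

A$525,130.01

This is an annuity due: 42 deposits of A$3,850.00 at the beginning of each six-month period.
Periodic rate r = 0.097/2 per half-year; n is counted in half-years.
FV = PMT × [((1+r)^n − 1)/r] × (1+r) = 3,850 × [(1+r)^42 − 1] / r × (1+r) = A$525,130.01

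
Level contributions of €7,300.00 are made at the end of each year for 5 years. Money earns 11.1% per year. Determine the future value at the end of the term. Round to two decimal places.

€45,553.46

This is an ordinary annuity: 5 deposits of €7,300.00 at the end of each year.
Periodic rate r = 0.111 per year.
FV = PMT × [((1+r)^n − 1)/r] = 7,300 × [(1+r)^5 − 1] / r = €45,553.46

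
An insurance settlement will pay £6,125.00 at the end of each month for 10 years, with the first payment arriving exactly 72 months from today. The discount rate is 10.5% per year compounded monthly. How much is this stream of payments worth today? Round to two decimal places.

Ordinary annuity of 120 payments, first payment at period 72.
Periodic rate r = 0.105/12 per month; n is counted in months.
The ordinary-annuity PV formula values the stream one period before the first payment (period 71); discount that back 71 periods:
PV₀ = 6,125 × [1 − (1+r)^−120] / r × (1+r)^−71 = £244,539.83

£244,539.83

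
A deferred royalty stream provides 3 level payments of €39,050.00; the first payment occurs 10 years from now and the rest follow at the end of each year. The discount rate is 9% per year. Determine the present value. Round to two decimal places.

Ordinary annuity of 3 payments, first payment at period 10.
Periodic rate r = 0.09 per year.
The ordinary-annuity PV formula values the stream one period before the first payment (period 9); discount that back 9 periods:
PV₀ = 39,050 × [1 − (1+r)^−3] / r × (1+r)^−9 = €45,511.93

€45,511.93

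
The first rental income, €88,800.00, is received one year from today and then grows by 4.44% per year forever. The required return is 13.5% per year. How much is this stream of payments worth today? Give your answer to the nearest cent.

Periodic rate r = 0.135 per year.
Growing perpetuity (Gordon): PV = PMT₁ / (r − g) = 88,800 / (r − 0.0444) = €980,132.45.

€980,132.45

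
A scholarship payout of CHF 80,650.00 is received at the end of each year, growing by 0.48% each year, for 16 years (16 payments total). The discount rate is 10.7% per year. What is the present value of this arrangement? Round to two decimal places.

CHF 621,619.37

Periodic rate r = 0.107 per year.
Growing ordinary annuity: PV = PMT₁ × [1 − ((1+g)/(1+r))^n] / (r − g) = 80,650 × [1 − ((1+0.0048)/(1+r))^16] / (r − 0.0048) = CHF 621,619.37.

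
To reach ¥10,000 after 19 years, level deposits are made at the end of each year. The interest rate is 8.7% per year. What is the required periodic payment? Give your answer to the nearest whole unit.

¥224

Level ordinary annuity; solve FV = PMT × [((1+r)^n − 1)/r] for PMT.
Periodic rate r = 0.087 per year.
With n = 19: PMT = 10,000 / ([((1+r)^n − 1)/r]) = ¥224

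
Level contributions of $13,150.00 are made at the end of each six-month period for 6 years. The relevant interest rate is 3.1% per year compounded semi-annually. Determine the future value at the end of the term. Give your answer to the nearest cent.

This is an ordinary annuity: 12 deposits of $13,150.00 at the end of each six-month period.
Periodic rate r = 0.031/2 per half-year; n is counted in half-years.
FV = PMT × [((1+r)^n − 1)/r] = 13,150 × [(1+r)^12 − 1] / r = $171,972.35

$171,972.35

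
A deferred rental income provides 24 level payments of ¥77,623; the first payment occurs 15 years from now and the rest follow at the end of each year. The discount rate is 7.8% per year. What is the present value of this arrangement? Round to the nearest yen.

¥290,393

Ordinary annuity of 24 payments, first payment at period 15.
Periodic rate r = 0.078 per year.
The ordinary-annuity PV formula values the stream one period before the first payment (period 14); discount that back 14 periods:
PV₀ = 77,623 × [1 − (1+r)^−24] / r × (1+r)^−14 = ¥290,393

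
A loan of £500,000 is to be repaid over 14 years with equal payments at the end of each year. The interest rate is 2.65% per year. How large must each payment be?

Level ordinary annuity; solve PV = PMT × [(1 − (1+r)^−n)/r] for PMT.
Periodic rate r = 0.0265 per year.
With n = 14: PMT = 500,000 / ([(1 − (1+r)^−n)/r]) = £43,213.85

£43,213.85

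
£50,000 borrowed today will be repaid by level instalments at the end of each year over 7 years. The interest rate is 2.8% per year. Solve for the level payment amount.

£7,964.94

Level ordinary annuity; solve PV = PMT × [(1 − (1+r)^−n)/r] for PMT.
Periodic rate r = 0.028 per year.
With n = 7: PMT = 50,000 / ([(1 − (1+r)^−n)/r]) = £7,964.94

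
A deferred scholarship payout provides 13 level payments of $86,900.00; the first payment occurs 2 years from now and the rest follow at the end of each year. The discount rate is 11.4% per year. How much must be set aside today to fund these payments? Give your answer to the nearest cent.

Ordinary annuity of 13 payments, first payment at period 2.
Periodic rate r = 0.114 per year.
The ordinary-annuity PV formula values the stream one period before the first payment (period 1); discount that back 1 periods:
PV₀ = 86,900 × [1 − (1+r)^−13] / r × (1+r)^−1 = $516,113.69

$516,113.69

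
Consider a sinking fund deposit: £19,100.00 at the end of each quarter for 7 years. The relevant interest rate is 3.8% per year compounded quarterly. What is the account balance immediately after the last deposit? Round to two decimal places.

£609,386.35

This is an ordinary annuity: 28 deposits of £19,100.00 at the end of each quarter.
Periodic rate r = 0.038/4 per quarter; n is counted in quarters.
FV = PMT × [((1+r)^n − 1)/r] = 19,100 × [(1+r)^28 − 1] / r = £609,386.35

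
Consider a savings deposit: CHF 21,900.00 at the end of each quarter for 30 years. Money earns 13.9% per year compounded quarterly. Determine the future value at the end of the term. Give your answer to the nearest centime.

CHF 37,366,102.25

This is an ordinary annuity: 120 deposits of CHF 21,900.00 at the end of each quarter.
Periodic rate r = 0.139/4 per quarter; n is counted in quarters.
FV = PMT × [((1+r)^n − 1)/r] = 21,900 × [(1+r)^120 − 1] / r = CHF 37,366,102.25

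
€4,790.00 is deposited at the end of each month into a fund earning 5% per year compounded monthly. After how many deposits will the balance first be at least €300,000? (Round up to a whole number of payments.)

56 payments

Periodic rate r = 0.05/12 per month; n is counted in months.
Ordinary annuity FV: 300,000 = 4,790 × [((1+r)^n − 1)/r].
(1+r)^n = 1 + 300,000 × r / 4,790, so n = ln(1 + 300,000·r/4,790) / ln(1+r) = 55.77.
Round up to a whole number of payments: n = 56.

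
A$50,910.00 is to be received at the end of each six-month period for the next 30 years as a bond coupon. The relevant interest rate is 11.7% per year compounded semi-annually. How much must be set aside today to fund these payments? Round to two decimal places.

This is an ordinary annuity: 60 payments of A$50,910.00 at the end of each six-month period.
Periodic rate r = 0.117/2 per half-year; n is counted in half-years.
PV = PMT × [(1 − (1+r)^−n)/r] = 50,910 × [1 − (1+r)^−60] / r = A$841,535.68

A$841,535.68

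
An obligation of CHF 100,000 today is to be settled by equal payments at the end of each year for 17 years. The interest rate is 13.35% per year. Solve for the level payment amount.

Level ordinary annuity; solve PV = PMT × [(1 − (1+r)^−n)/r] for PMT.
Periodic rate r = 0.1335 per year.
With n = 17: PMT = 100,000 / ([(1 − (1+r)^−n)/r]) = CHF 15,149.88

CHF 15,149.88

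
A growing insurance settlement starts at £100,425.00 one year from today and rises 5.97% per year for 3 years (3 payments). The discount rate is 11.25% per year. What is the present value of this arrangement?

Periodic rate r = 0.1125 per year.
Growing ordinary annuity: PV = PMT₁ × [1 − ((1+g)/(1+r))^n] / (r − g) = 100,425 × [1 − ((1+0.0597)/(1+r))^3] / (r − 0.0597) = £258,159.55.

£258,159.55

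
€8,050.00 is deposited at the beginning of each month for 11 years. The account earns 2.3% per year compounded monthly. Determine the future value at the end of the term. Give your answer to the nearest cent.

€1,210,115.06

This is an annuity due: 132 deposits of €8,050.00 at the beginning of each month.
Periodic rate r = 0.023/12 per month; n is counted in months.
FV = PMT × [((1+r)^n − 1)/r] × (1+r) = 8,050 × [(1+r)^132 − 1] / r × (1+r) = €1,210,115.06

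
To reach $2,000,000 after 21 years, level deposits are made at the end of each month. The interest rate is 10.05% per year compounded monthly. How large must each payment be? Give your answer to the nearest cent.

$2,332.82

Level ordinary annuity; solve FV = PMT × [((1+r)^n − 1)/r] for PMT.
Periodic rate r = 0.1005/12 per month; n is counted in months.
With n = 252: PMT = 2,000,000 / ([((1+r)^n − 1)/r]) = $2,332.82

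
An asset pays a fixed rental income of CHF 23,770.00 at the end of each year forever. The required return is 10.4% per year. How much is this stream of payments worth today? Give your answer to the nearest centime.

CHF 228,557.69

Periodic rate r = 0.104 per year.
Level perpetuity: PV = PMT / r = 23,770 / (0.104) = CHF 228,557.69.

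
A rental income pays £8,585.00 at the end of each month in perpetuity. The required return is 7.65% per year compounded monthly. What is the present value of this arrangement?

£1,346,666.67

Periodic rate r = 0.0765/12 per month.
Level perpetuity: PV = PMT / r = 8,585 / (0.0765/12) = £1,346,666.67.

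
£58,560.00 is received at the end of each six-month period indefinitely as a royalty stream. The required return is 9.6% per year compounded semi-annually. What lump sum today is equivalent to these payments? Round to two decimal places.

Periodic rate r = 0.096/2 per half-year.
Level perpetuity: PV = PMT / r = 58,560 / (0.096/2) = £1,220,000.00.

£1,220,000.00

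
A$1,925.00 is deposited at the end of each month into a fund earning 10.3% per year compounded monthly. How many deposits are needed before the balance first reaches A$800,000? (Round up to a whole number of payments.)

Periodic rate r = 0.103/12 per month; n is counted in months.
Ordinary annuity FV: 800,000 = 1,925 × [((1+r)^n − 1)/r].
(1+r)^n = 1 + 800,000 × r / 1,925, so n = ln(1 + 800,000·r/1,925) / ln(1+r) = 177.72.
Round up to a whole number of payments: n = 178.

178 payments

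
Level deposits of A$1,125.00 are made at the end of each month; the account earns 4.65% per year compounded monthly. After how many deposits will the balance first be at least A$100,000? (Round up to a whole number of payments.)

77 payments

Periodic rate r = 0.0465/12 per month; n is counted in months.
Ordinary annuity FV: 100,000 = 1,125 × [((1+r)^n − 1)/r].
(1+r)^n = 1 + 100,000 × r / 1,125, so n = ln(1 + 100,000·r/1,125) / ln(1+r) = 76.53.
Round up to a whole number of payments: n = 77.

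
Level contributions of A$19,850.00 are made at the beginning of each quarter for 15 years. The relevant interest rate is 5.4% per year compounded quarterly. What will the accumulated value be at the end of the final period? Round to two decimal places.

This is an annuity due: 60 deposits of A$19,850.00 at the beginning of each quarter.
Periodic rate r = 0.054/4 per quarter; n is counted in quarters.
FV = PMT × [((1+r)^n − 1)/r] × (1+r) = 19,850 × [(1+r)^60 − 1] / r × (1+r) = A$1,841,554.72

A$1,841,554.72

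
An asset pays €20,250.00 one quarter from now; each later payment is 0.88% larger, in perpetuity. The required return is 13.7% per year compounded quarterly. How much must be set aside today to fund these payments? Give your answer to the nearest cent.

Periodic rate r = 0.137/4 per quarter.
Growing perpetuity (Gordon): PV = PMT₁ / (r − g) = 20,250 / (r − 0.0088) = €795,677.80.

€795,677.80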